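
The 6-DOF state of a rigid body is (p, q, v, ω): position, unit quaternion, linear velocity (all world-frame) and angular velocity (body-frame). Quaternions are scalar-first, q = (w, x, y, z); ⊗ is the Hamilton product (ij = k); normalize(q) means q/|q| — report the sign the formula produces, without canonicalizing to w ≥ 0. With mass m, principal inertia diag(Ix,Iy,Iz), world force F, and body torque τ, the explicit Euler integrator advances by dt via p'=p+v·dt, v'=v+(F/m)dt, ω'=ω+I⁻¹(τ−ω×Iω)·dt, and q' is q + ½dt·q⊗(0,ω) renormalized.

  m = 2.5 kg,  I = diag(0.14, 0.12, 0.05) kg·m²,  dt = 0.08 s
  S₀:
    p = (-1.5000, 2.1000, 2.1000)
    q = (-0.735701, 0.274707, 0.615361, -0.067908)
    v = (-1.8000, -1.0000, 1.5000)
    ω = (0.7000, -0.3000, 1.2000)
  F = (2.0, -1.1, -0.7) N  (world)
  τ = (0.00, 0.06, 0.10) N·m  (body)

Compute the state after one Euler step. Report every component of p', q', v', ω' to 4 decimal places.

p' = (-1.6440, 2.0200, 2.2200)
q' = (-0.7316, 0.2824, 0.6081, -0.1235)
v' = (-1.7360, -1.0352, 1.4776)
ω' = (0.6856, -0.3104, 1.3533)

p + v·dt = (-1.6440, 2.0200, 2.2200)
new velocity v' = (-1.7360, -1.0352, 1.4776)
precession coupling ω×(Iω) = (0.0252, 0.0756, 0.0042)
α = I⁻¹(τ − ω×Iω) = (-0.1800, -0.1300, 1.9160)
new body rate ω' = (0.6856, -0.3104, 1.3533)
2q̇ = q⊗(0,ω) = (0.0738030, 0.2030701, -0.1564737, -1.3960060)
updated quaternion q' = (-0.7316, 0.2824, 0.6081, -0.1235)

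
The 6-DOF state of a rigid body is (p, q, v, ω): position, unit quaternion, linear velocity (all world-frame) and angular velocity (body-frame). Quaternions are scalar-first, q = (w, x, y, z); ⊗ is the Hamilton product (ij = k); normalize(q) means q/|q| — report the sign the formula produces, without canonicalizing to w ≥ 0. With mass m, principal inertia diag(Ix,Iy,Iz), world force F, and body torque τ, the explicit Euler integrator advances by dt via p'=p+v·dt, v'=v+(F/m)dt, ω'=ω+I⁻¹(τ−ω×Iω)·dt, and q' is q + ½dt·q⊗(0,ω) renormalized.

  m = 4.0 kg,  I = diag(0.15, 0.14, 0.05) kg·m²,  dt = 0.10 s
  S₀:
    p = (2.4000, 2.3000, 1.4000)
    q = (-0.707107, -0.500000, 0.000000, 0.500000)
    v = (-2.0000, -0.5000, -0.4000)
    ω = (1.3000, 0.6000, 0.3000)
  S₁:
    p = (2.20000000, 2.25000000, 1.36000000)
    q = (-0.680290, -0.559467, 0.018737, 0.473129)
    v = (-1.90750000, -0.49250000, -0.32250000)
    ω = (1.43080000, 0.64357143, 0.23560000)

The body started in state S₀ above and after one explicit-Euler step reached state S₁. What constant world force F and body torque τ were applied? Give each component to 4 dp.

v₁ − v₀ = (0.09250000, 0.00750000, 0.07750000)
applied force F = (3.7000, 0.3000, 3.1000)
Δω = ω₁−ω₀ = (0.13080000, 0.04357143, -0.06440000)
gyro term ω₀×Iω₀ = (-0.0162, 0.0390, -0.0078)
I·α + gyro = (0.1800, 0.1000, -0.0400)

F = (3.7000, 0.3000, 3.1000)
τ = (0.1800, 0.1000, -0.0400)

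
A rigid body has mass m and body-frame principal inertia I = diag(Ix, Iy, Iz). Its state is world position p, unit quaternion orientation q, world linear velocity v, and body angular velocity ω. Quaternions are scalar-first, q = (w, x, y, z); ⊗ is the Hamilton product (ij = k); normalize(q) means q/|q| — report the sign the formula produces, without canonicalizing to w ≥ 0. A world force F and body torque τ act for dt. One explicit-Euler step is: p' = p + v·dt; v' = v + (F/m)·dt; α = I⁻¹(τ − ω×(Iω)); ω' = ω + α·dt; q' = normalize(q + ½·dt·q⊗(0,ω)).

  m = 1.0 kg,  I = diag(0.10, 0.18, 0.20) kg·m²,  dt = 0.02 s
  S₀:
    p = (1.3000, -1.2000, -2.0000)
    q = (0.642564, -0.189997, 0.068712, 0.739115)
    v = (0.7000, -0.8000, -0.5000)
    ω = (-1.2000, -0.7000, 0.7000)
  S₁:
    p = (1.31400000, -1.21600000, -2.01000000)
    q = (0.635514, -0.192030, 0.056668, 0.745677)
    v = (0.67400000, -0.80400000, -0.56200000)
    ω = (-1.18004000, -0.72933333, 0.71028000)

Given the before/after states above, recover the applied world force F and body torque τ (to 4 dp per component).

F = (-1.3000, -0.2000, -3.1000)
τ = (0.0900, -0.1800, 0.1700)

Δω = ω₁−ω₀ = (0.01996000, -0.02933333, 0.01028000)
gyro term ω₀×Iω₀ = (-0.0098, 0.0840, 0.0672)
τ = I·(Δω/dt) + ω₀×(Iω₀) = (0.0900, -0.1800, 0.1700)
v₁ − v₀ = (-0.02600000, -0.00400000, -0.06200000)
applied force F = (-1.3000, -0.2000, -3.1000)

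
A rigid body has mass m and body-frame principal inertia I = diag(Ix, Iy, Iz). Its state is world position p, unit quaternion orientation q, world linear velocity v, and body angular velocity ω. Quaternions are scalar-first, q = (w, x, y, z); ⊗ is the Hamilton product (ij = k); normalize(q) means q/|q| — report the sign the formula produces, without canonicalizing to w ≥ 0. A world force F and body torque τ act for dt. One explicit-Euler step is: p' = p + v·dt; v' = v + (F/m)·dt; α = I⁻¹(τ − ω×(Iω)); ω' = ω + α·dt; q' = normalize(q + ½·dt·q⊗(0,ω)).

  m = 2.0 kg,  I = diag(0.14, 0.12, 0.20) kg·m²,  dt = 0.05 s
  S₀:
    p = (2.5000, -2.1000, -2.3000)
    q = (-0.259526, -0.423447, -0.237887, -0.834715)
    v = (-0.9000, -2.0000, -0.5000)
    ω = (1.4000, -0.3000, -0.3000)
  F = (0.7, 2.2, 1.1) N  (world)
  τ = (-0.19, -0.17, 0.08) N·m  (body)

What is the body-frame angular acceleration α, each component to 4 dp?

ω×(Iω) gyroscopic = (0.0072, 0.0252, 0.0084)
angular accel α = (-1.4086, -1.6267, 0.3580)

α = (-1.4086, -1.6267, 0.3580)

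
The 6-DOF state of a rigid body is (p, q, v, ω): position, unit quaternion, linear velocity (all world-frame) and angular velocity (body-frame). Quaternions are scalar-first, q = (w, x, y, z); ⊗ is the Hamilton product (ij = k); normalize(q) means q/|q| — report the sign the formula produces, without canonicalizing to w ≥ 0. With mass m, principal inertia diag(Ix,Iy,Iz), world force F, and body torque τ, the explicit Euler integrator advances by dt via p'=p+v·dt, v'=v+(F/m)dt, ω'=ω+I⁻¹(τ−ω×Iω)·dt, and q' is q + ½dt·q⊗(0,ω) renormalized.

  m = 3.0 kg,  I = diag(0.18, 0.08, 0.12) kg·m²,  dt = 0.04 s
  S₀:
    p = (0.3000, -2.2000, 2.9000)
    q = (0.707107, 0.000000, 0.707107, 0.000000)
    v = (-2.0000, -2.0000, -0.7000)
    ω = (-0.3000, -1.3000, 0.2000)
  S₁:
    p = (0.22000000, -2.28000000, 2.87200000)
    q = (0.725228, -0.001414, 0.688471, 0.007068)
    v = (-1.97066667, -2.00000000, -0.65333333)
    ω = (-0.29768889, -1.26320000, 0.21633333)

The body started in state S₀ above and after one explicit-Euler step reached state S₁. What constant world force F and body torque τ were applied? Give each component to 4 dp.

F = (2.2000, 0.0000, 3.5000)
τ = (0.0000, 0.0700, 0.0100)

Δω = ω₁−ω₀ = (0.00231111, 0.03680000, 0.01633333)
I·α + gyro = (0.0000, 0.0700, 0.0100)
Δv = v₁−v₀ = (0.02933333, 0.00000000, 0.04666667)
m·(v₁−v₀)/dt = (2.2000, 0.0000, 3.5000)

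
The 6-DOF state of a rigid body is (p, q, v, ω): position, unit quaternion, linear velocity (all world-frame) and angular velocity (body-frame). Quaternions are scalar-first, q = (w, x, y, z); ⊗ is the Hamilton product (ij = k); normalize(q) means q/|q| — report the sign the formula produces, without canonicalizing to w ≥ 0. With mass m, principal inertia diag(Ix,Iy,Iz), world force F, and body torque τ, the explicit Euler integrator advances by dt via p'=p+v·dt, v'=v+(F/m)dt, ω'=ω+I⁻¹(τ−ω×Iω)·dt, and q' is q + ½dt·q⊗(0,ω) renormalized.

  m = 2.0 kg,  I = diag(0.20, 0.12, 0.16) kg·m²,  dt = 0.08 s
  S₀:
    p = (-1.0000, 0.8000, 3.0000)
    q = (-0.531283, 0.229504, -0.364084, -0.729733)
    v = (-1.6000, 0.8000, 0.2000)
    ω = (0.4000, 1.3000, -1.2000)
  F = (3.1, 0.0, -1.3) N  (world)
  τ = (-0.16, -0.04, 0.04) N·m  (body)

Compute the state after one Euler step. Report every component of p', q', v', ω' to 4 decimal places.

ω×(Iω) gyroscopic = (-0.0624, -0.0192, -0.0416)
(τ − ω×Iω)/I = (-0.4880, -0.1733, 0.5100)
ω' = ω + α·dt = (0.3610, 1.2861, -1.1592)
Hamilton product q⊗(0,ω) = (-0.4941720, 1.1730405, -0.7071563, 1.0815284)
q + ½dt·q⊗(0,ω), renormalized = (-0.5496, 0.2757, -0.3913, -0.6847)
p' = p + v·dt = (-1.1280, 0.8640, 3.0160)
new velocity v' = (-1.4760, 0.8000, 0.1480)

p' = (-1.1280, 0.8640, 3.0160)
q' = (-0.5496, 0.2757, -0.3913, -0.6847)
v' = (-1.4760, 0.8000, 0.1480)
ω' = (0.3610, 1.2861, -1.1592)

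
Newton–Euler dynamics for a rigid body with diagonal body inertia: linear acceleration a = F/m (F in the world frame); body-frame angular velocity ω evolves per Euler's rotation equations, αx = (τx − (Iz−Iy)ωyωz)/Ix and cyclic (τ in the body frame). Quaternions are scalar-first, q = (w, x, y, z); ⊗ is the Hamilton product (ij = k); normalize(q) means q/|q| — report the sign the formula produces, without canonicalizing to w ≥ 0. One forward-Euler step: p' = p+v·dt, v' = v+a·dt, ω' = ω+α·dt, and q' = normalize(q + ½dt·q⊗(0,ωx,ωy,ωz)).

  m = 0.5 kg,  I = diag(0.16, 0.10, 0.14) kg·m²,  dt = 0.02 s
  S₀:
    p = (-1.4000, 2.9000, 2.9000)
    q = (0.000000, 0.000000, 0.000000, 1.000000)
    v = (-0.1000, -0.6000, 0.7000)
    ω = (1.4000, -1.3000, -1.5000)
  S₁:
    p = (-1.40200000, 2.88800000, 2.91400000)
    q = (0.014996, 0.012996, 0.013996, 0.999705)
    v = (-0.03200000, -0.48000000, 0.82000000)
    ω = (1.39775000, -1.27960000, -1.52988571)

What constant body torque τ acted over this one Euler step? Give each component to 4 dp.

τ = (0.0600, 0.0600, -0.1000)

ω₁ − ω₀ = (-0.00225000, 0.02040000, -0.02988571)
I·α + gyro = (0.0600, 0.0600, -0.1000)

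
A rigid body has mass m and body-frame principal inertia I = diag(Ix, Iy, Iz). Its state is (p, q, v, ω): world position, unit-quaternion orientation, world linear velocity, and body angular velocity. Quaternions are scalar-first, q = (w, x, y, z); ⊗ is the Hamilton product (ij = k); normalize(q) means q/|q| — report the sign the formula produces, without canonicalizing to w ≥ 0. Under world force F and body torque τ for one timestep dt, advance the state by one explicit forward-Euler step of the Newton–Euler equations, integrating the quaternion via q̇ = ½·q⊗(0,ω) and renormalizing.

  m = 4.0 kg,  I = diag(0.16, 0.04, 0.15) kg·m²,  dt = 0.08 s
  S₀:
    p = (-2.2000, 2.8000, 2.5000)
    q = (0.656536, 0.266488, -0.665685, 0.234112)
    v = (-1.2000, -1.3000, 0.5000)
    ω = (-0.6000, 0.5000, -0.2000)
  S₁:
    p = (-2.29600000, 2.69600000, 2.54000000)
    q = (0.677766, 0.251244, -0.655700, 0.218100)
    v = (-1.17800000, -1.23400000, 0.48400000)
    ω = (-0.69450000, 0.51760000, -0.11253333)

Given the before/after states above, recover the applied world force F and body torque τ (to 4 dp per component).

rate change Δω = (-0.09450000, 0.01760000, 0.08746667)
precession coupling = (-0.0110, 0.0012, 0.0360)
I·α + gyro = (-0.2000, 0.0100, 0.2000)
Δv = v₁−v₀ = (0.02200000, 0.06600000, -0.01600000)
applied force F = (1.1000, 3.3000, -0.8000)

F = (1.1000, 3.3000, -0.8000)
τ = (-0.2000, 0.0100, 0.2000)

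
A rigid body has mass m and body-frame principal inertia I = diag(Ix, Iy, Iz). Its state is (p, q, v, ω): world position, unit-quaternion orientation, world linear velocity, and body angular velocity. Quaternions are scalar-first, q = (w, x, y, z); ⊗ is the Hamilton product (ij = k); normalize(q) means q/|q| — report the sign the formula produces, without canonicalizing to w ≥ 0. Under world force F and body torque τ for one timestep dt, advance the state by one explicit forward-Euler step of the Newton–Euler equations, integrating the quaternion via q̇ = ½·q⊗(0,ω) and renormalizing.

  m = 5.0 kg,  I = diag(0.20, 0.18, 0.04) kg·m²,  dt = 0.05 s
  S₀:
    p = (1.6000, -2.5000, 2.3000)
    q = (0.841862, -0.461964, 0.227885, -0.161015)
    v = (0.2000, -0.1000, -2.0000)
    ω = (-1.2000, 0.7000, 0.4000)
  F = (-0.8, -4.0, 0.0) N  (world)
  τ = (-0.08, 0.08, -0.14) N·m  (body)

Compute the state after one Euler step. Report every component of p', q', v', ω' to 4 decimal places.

p + v·dt = (1.6100, -2.5050, 2.2000)
new velocity v' = (0.1920, -0.1400, -2.0000)
ω×(Iω) gyroscopic = (-0.0392, -0.0768, 0.0168)
(τ − ω×Iω)/I = (-0.2040, 0.8711, -3.9200)
ω + α·dt = (-1.2102, 0.7436, 0.2040)
Hamilton product q⊗(0,ω) = (-0.6494703, -0.8063699, 0.9673070, 0.2868320)
q + ½dt·q⊗(0,ω), renormalized = (0.8251, -0.4818, 0.2519, -0.1537)

p' = (1.6100, -2.5050, 2.2000)
q' = (0.8251, -0.4818, 0.2519, -0.1537)
v' = (0.1920, -0.1400, -2.0000)
ω' = (-1.2102, 0.7436, 0.2040)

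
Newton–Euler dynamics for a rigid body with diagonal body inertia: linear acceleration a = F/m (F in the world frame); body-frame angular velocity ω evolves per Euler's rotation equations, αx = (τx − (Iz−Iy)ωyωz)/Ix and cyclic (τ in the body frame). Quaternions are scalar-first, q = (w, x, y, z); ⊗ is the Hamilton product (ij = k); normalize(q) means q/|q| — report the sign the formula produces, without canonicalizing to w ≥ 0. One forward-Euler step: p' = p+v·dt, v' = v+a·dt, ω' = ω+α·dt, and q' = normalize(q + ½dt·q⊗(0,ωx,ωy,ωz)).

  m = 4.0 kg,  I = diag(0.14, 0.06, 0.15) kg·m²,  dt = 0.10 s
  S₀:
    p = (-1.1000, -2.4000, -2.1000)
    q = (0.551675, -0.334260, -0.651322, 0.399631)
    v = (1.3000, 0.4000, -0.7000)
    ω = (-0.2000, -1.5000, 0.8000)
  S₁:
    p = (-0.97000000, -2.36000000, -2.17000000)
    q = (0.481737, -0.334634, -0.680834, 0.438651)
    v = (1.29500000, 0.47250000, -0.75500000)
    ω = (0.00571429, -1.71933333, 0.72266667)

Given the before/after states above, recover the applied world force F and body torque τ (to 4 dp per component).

ω₁ − ω₀ = (0.20571429, -0.21933333, -0.07733333)
precession coupling = (-0.1080, 0.0016, -0.0240)
I·α + gyro = (0.1800, -0.1300, -0.1400)
Δv = v₁−v₀ = (-0.00500000, 0.07250000, -0.05500000)
F = m·Δv/dt = (-0.2000, 2.9000, -2.2000)

F = (-0.2000, 2.9000, -2.2000)
τ = (0.1800, -0.1300, -0.1400)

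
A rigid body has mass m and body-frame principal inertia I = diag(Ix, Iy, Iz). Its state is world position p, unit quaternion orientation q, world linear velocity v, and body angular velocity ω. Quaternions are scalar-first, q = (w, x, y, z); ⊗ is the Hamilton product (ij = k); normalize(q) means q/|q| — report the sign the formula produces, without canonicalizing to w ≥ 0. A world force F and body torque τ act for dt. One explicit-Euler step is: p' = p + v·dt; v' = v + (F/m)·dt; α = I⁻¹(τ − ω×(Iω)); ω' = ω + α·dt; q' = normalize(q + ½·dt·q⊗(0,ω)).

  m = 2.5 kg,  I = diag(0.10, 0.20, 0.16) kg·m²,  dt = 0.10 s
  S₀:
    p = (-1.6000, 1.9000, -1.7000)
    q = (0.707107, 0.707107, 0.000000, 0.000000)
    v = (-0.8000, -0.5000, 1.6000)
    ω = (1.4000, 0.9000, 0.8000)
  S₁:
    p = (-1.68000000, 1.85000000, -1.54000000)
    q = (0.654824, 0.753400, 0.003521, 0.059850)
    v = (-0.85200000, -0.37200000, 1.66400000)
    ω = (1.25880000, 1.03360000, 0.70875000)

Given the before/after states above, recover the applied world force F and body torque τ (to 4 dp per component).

F = (-1.3000, 3.2000, 1.6000)
τ = (-0.1700, 0.2000, -0.0200)

v₁ − v₀ = (-0.05200000, 0.12800000, 0.06400000)
F = m·Δv/dt = (-1.3000, 3.2000, 1.6000)
rate change Δω = (-0.14120000, 0.13360000, -0.09125000)
I·α + gyro = (-0.1700, 0.2000, -0.0200)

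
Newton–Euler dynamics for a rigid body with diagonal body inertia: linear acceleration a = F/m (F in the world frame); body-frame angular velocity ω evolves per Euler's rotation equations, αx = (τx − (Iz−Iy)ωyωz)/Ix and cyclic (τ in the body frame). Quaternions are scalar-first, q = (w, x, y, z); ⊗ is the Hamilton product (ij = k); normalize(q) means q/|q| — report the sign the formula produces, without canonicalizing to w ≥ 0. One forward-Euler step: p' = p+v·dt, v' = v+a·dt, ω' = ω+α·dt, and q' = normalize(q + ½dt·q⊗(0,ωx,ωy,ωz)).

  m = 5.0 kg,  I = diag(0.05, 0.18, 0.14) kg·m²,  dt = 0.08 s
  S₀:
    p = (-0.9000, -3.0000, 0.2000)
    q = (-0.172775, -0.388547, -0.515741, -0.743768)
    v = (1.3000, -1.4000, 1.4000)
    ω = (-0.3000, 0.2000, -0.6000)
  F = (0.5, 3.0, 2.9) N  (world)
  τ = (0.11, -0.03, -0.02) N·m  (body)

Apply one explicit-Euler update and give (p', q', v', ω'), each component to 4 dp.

linear accel F/m = (0.1000, 0.6000, 0.5800)
p + v·dt = (-0.7960, -3.1120, 0.3120)
new velocity v' = (1.3080, -1.3520, 1.4464)
ω×(Iω) gyroscopic = (0.0048, -0.0162, -0.0078)
(τ − ω×Iω)/I = (2.1040, -0.0767, -0.0871)
new body rate ω' = (-0.1317, 0.1939, -0.6070)
2q̇ = q⊗(0,ω) = (-0.4596767, 0.5100307, -0.0445528, -0.1287667)
q' = normalize(q + ½dt·q⊗(0,ω)) = (-0.1911, -0.3680, -0.5173, -0.7486)

p' = (-0.7960, -3.1120, 0.3120)
q' = (-0.1911, -0.3680, -0.5173, -0.7486)
v' = (1.3080, -1.3520, 1.4464)
ω' = (-0.1317, 0.1939, -0.6070)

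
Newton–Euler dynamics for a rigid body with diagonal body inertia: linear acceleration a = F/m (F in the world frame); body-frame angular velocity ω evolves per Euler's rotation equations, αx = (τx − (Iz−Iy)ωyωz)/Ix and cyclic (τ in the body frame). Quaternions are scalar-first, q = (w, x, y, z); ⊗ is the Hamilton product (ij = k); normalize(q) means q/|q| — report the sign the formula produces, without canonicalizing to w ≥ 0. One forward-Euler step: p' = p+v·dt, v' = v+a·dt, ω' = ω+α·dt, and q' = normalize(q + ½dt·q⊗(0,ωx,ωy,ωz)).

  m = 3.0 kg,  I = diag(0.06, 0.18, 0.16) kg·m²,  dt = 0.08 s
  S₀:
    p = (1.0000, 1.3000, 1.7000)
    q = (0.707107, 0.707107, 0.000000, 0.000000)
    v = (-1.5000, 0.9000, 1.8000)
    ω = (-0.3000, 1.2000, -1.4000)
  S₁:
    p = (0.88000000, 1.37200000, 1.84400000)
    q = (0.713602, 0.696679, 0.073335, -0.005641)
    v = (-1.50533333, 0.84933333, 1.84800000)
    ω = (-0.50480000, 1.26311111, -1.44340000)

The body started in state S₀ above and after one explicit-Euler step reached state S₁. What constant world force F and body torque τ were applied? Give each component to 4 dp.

F = (-0.2000, -1.9000, 1.8000)
τ = (-0.1200, 0.1000, -0.1300)

Δω = ω₁−ω₀ = (-0.20480000, 0.06311111, -0.04340000)
gyro term ω₀×Iω₀ = (0.0336, -0.0420, -0.0432)
applied torque τ = (-0.1200, 0.1000, -0.1300)
Δv = v₁−v₀ = (-0.00533333, -0.05066667, 0.04800000)
F = m·Δv/dt = (-0.2000, -1.9000, 1.8000)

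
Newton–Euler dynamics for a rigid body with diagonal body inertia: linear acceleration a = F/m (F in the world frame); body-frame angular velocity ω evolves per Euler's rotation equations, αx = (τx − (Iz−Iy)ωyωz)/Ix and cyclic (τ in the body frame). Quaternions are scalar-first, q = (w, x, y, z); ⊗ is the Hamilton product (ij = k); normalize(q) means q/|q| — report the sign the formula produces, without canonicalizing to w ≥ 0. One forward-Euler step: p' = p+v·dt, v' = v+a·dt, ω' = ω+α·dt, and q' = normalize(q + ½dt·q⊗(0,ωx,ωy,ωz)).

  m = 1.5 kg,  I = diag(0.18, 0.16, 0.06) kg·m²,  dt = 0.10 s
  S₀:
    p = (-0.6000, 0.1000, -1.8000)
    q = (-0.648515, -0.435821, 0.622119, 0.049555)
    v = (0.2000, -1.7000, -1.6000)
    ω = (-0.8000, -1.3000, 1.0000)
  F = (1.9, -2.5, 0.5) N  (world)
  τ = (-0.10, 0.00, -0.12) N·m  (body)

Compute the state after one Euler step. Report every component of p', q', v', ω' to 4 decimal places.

p' = (-0.5800, -0.0700, -1.9600)
q' = (-0.6254, -0.3740, 0.6813, 0.0701)
v' = (0.3267, -1.8667, -1.5667)
ω' = (-0.9278, -1.2400, 0.8347)

ω×(Iω) gyroscopic = (0.1300, -0.0960, -0.0208)
(τ − ω×Iω)/I = (-1.2778, 0.6000, -1.6533)
ω' = ω + α·dt = (-0.9278, -1.2400, 0.8347)
Hamilton product q⊗(0,ω) = (0.4105429, 1.2053525, 1.2392465, 0.4157475)
updated quaternion q' = (-0.6254, -0.3740, 0.6813, 0.0701)
linear accel F/m = (1.2667, -1.6667, 0.3333)
p + v·dt = (-0.5800, -0.0700, -1.9600)
new velocity v' = (0.3267, -1.8667, -1.5667)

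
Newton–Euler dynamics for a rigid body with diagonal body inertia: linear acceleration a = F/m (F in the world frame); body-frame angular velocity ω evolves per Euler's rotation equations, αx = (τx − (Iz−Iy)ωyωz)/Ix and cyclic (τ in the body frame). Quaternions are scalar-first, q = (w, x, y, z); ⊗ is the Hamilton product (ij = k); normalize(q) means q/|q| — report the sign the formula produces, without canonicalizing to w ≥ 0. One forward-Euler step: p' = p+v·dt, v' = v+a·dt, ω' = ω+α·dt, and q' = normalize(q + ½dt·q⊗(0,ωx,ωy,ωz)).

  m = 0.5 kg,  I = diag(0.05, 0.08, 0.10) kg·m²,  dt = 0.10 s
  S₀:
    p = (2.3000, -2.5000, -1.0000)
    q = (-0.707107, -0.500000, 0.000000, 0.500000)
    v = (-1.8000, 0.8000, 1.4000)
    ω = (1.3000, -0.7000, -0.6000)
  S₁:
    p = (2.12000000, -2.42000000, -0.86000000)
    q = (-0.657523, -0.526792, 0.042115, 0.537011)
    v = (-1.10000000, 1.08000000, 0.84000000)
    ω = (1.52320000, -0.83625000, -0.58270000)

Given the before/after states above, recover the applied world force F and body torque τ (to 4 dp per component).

F = (3.5000, 1.4000, -2.8000)
τ = (0.1200, -0.0700, -0.0100)

Δω = ω₁−ω₀ = (0.22320000, -0.13625000, 0.01730000)
gyro term ω₀×Iω₀ = (0.0084, 0.0390, -0.0273)
τ = I·(Δω/dt) + ω₀×(Iω₀) = (0.1200, -0.0700, -0.0100)
v₁ − v₀ = (0.70000000, 0.28000000, -0.56000000)
m·(v₁−v₀)/dt = (3.5000, 1.4000, -2.8000)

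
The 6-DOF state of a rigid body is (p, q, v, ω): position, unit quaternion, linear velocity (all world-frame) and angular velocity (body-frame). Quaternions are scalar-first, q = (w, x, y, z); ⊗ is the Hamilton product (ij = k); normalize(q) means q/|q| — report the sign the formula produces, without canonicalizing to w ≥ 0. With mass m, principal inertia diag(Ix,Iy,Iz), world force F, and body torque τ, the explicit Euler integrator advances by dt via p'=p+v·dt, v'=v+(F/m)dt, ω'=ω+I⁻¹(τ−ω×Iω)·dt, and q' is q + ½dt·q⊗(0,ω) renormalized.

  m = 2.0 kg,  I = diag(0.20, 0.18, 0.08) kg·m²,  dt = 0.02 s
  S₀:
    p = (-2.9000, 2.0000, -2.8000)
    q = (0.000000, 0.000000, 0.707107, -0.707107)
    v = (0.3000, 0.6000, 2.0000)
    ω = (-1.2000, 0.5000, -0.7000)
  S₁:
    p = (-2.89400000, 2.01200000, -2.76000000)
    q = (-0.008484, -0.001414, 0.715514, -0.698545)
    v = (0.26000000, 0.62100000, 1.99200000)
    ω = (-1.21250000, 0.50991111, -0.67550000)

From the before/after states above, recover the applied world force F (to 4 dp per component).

F = (-4.0000, 2.1000, -0.8000)

Δv = v₁−v₀ = (-0.04000000, 0.02100000, -0.00800000)
m·(v₁−v₀)/dt = (-4.0000, 2.1000, -0.8000)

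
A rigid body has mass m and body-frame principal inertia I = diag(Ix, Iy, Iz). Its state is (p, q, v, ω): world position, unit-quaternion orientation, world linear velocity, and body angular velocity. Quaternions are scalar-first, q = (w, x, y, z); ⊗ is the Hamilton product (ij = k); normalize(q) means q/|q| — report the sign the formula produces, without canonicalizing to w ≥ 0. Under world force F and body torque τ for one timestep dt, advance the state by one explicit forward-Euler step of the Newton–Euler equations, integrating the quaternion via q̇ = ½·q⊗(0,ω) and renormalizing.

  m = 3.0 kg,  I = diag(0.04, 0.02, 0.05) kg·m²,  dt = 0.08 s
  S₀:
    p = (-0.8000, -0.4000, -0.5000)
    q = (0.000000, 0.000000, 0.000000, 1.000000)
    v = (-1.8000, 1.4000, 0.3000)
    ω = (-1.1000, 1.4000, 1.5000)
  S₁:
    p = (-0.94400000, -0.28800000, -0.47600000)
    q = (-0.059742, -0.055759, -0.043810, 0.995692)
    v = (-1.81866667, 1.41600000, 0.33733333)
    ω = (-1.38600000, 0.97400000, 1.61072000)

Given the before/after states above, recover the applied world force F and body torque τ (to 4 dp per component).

F = (-0.7000, 0.6000, 1.4000)
τ = (-0.0800, -0.0900, 0.1000)

Δω = ω₁−ω₀ = (-0.28600000, -0.42600000, 0.11072000)
gyro term ω₀×Iω₀ = (0.0630, 0.0165, 0.0308)
I·α + gyro = (-0.0800, -0.0900, 0.1000)
Δv = v₁−v₀ = (-0.01866667, 0.01600000, 0.03733333)
F = m·Δv/dt = (-0.7000, 0.6000, 1.4000)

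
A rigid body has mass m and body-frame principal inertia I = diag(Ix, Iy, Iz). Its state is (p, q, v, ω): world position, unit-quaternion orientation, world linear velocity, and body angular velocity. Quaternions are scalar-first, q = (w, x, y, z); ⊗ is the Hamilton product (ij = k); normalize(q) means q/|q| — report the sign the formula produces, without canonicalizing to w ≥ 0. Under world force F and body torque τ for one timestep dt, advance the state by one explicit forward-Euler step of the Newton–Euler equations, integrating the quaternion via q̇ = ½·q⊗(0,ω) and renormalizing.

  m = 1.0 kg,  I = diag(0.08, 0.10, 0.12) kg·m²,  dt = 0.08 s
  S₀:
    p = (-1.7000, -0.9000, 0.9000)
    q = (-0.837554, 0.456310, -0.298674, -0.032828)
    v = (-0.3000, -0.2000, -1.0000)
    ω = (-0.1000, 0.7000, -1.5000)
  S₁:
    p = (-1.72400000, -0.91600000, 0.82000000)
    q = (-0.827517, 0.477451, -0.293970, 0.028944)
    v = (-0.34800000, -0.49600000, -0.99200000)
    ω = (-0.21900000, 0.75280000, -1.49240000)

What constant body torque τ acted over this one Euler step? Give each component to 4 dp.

Δω = ω₁−ω₀ = (-0.11900000, 0.05280000, 0.00760000)
ω₀×(Iω₀) = (-0.0210, -0.0060, -0.0014)
applied torque τ = (-0.1400, 0.0600, 0.0100)

τ = (-0.1400, 0.0600, 0.0100)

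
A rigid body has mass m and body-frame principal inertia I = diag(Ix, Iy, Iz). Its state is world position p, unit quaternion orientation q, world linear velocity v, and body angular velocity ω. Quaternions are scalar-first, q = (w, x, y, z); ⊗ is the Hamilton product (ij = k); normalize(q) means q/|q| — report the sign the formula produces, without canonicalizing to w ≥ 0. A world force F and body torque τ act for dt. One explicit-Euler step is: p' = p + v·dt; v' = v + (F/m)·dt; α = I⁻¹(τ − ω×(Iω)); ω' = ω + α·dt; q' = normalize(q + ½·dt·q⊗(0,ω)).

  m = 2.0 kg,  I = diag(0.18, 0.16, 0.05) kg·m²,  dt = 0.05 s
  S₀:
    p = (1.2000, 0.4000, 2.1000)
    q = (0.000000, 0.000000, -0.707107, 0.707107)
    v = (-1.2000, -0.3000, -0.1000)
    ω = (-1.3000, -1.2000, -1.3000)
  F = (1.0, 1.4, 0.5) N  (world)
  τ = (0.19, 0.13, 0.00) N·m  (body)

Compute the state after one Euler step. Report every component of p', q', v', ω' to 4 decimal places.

gyro term ω×Iω = (-0.1716, 0.2197, -0.0312)
angular accel α = (2.0089, -0.5606, 0.6240)
ω + α·dt = (-1.1996, -1.2280, -1.2688)
Hamilton product q⊗(0,ω) = (0.0707107, 1.7677675, -0.9192391, -0.9192391)
q + ½dt·q⊗(0,ω), renormalized = (0.0018, 0.0441, -0.7290, 0.6831)
linear accel F/m = (0.5000, 0.7000, 0.2500)
p' = p + v·dt = (1.1400, 0.3850, 2.0950)
new velocity v' = (-1.1750, -0.2650, -0.0875)

p' = (1.1400, 0.3850, 2.0950)
q' = (0.0018, 0.0441, -0.7290, 0.6831)
v' = (-1.1750, -0.2650, -0.0875)
ω' = (-1.1996, -1.2280, -1.2688)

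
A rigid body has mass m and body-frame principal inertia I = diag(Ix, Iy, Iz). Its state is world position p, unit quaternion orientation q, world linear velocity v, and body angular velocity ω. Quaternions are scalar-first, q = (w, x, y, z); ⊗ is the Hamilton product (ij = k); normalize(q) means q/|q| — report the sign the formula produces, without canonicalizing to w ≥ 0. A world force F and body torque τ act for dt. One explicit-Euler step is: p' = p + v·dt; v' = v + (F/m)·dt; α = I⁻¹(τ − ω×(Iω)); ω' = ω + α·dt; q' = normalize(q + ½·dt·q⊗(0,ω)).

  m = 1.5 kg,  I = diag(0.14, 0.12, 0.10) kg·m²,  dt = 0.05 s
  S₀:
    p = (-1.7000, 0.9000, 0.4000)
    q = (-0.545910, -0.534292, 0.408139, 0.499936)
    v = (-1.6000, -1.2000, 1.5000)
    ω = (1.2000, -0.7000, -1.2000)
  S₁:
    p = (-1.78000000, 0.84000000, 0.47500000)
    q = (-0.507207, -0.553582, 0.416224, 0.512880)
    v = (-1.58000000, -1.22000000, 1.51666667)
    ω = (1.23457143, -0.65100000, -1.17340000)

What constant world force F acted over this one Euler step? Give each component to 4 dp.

F = (0.6000, -0.6000, 0.5000)

Δv = v₁−v₀ = (0.02000000, -0.02000000, 0.01666667)
applied force F = (0.6000, -0.6000, 0.5000)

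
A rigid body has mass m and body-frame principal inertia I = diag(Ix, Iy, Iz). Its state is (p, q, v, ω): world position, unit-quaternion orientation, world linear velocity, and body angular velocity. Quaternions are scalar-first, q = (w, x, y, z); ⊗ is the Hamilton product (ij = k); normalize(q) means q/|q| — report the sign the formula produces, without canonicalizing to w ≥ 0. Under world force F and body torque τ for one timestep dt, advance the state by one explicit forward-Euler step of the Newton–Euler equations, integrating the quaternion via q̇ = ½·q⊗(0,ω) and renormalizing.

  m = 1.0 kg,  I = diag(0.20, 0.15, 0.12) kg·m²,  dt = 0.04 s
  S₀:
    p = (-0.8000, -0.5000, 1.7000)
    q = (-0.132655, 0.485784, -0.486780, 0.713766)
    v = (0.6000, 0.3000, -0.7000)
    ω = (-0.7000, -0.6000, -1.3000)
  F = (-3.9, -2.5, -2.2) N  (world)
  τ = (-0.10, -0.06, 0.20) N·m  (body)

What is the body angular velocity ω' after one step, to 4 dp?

(τ − ω×Iω)/I = (-0.3830, -0.8853, 1.8417)
new body rate ω' = (-0.7153, -0.6354, -1.2263)

ω' = (-0.7153, -0.6354, -1.2263)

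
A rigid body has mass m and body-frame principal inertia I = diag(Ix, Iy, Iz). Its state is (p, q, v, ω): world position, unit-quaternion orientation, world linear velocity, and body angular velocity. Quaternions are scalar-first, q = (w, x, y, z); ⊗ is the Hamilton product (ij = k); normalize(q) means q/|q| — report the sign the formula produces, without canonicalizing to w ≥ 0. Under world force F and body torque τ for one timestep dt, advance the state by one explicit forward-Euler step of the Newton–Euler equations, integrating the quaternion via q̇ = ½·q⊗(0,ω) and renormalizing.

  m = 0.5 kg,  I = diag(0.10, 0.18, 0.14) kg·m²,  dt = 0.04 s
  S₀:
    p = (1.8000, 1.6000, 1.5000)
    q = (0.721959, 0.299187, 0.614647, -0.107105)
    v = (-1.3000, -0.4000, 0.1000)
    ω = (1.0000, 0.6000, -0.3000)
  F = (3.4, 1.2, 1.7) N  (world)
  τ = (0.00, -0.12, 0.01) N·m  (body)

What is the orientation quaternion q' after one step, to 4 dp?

q' = (0.7078, 0.3111, 0.6228, -0.1201)

q⊗(0,ω) = (-0.7001067, 0.6018279, 0.4158265, -0.6517225)
q' = normalize(q + ½dt·q⊗(0,ω)) = (0.7078, 0.3111, 0.6228, -0.1201)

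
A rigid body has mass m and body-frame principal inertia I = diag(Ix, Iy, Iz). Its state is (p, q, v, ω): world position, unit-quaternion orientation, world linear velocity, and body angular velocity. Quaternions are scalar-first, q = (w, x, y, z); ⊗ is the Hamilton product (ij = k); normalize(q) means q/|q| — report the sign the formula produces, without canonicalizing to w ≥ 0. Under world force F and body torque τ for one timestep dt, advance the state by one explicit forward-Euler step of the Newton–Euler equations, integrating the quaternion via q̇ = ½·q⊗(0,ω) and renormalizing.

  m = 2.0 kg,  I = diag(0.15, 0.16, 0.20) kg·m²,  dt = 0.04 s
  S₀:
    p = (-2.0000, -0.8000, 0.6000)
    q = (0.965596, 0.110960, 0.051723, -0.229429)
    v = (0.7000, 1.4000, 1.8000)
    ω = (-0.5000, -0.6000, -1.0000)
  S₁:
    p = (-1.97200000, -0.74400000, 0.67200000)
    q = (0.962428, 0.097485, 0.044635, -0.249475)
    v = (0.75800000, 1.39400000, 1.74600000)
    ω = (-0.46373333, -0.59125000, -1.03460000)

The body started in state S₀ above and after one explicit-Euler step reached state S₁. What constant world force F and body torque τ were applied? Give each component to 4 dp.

Δω = ω₁−ω₀ = (0.03626667, 0.00875000, -0.03460000)
precession coupling = (0.0240, -0.0250, 0.0030)
I·α + gyro = (0.1600, 0.0100, -0.1700)
v₁ − v₀ = (0.05800000, -0.00600000, -0.05400000)
m·(v₁−v₀)/dt = (2.9000, -0.3000, -2.7000)

F = (2.9000, -0.3000, -2.7000)
τ = (0.1600, 0.0100, -0.1700)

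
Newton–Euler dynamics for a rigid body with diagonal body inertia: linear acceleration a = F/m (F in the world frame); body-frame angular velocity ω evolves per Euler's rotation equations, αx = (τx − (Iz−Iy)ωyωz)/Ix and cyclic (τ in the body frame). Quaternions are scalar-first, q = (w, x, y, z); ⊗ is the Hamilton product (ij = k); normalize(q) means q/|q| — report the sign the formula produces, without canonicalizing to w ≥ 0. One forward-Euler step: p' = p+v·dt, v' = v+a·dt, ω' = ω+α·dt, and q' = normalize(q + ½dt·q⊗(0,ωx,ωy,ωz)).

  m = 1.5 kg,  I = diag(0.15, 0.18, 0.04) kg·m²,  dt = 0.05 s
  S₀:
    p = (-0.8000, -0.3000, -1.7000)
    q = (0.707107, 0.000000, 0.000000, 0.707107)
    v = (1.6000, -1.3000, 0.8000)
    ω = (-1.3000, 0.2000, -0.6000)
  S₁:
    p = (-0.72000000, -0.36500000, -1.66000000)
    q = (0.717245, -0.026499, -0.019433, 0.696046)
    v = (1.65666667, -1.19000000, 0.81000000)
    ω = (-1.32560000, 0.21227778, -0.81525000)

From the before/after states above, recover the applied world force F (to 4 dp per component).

Δv = v₁−v₀ = (0.05666667, 0.11000000, 0.01000000)
F = m·Δv/dt = (1.7000, 3.3000, 0.3000)

F = (1.7000, 3.3000, 0.3000)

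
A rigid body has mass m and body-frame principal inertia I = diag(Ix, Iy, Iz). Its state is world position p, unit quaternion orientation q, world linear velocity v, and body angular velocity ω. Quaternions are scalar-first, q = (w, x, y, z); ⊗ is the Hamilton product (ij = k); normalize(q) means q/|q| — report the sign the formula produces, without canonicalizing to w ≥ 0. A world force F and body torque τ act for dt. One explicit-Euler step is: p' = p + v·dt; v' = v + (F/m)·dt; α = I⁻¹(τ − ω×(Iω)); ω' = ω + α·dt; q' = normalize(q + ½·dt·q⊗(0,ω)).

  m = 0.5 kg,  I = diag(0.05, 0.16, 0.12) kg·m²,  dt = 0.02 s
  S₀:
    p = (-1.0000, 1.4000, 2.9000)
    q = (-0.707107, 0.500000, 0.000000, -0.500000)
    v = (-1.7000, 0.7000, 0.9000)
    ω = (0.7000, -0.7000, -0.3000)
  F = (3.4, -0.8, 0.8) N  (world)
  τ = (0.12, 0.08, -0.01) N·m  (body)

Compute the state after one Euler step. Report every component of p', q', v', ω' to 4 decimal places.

p' = (-1.0340, 1.4140, 2.9180)
q' = (-0.7121, 0.4915, 0.0029, -0.5014)
v' = (-1.5640, 0.6680, 0.9320)
ω' = (0.7514, -0.6918, -0.2927)

gyro term ω×Iω = (-0.0084, 0.0147, -0.0539)
(τ − ω×Iω)/I = (2.5680, 0.4081, 0.3658)
ω + α·dt = (0.7514, -0.6918, -0.2927)
Hamilton product q⊗(0,ω) = (-0.5000000, -0.8449749, 0.2949749, -0.1378679)
q' = normalize(q + ½dt·q⊗(0,ω)) = (-0.7121, 0.4915, 0.0029, -0.5014)
linear accel F/m = (6.8000, -1.6000, 1.6000)
p' = p + v·dt = (-1.0340, 1.4140, 2.9180)
v + (F/m)dt = (-1.5640, 0.6680, 0.9320)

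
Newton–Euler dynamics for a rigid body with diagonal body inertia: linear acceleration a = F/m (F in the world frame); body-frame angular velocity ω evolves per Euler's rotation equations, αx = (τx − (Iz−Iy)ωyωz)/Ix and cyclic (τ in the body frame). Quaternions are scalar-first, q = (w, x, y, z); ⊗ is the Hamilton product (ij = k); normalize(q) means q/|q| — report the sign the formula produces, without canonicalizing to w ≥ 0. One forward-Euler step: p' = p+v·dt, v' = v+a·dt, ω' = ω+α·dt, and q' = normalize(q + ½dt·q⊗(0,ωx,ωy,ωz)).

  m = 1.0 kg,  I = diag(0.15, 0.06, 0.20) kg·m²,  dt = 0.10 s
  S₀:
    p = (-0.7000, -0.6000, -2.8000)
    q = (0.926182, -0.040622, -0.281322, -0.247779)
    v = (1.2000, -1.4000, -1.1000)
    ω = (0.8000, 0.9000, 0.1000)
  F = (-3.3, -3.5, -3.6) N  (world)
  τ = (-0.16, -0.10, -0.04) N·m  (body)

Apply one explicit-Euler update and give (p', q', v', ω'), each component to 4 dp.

p' = (-0.5800, -0.7400, -2.9100)
q' = (0.9400, 0.0062, -0.2489, -0.2333)
v' = (0.8700, -1.7500, -1.4600)
ω' = (0.6849, 0.7400, 0.1124)

p' = p + v·dt = (-0.5800, -0.7400, -2.9100)
new velocity v' = (0.8700, -1.7500, -1.4600)
(τ − ω×Iω)/I = (-1.1507, -1.6000, 0.1240)
ω + α·dt = (0.6849, 0.7400, 0.1124)
Hamilton product q⊗(0,ω) = (0.3104653, 0.9358145, 0.6394028, 0.2811160)
q + ½dt·q⊗(0,ω), renormalized = (0.9400, 0.0062, -0.2489, -0.2333)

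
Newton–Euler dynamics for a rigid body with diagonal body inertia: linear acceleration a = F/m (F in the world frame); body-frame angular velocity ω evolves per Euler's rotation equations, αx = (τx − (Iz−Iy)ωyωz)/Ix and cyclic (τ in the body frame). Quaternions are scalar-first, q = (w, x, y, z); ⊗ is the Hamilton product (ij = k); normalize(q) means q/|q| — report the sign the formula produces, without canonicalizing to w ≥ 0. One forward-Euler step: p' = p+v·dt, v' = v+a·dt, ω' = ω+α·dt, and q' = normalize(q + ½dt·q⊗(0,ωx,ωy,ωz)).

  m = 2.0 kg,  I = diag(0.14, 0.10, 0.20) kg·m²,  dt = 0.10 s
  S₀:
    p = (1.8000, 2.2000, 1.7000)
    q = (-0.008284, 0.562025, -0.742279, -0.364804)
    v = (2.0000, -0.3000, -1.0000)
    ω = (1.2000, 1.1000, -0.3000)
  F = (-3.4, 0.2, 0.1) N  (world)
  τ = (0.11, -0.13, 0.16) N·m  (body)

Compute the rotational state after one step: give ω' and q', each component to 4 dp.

ω×(Iω) gyroscopic = (-0.0330, 0.0216, -0.0528)
α = I⁻¹(τ − ω×Iω) = (1.0214, -1.5160, 1.0640)
ω' = ω + α·dt = (1.3021, 0.9484, -0.1936)
2q̇ = q⊗(0,ω) = (0.0326357, 0.6140273, -0.2782697, 1.5114475)
q' = normalize(q + ½dt·q⊗(0,ω)) = (-0.0066, 0.5907, -0.7536, -0.2882)

ω' = (1.3021, 0.9484, -0.1936)
q' = (-0.0066, 0.5907, -0.7536, -0.2882)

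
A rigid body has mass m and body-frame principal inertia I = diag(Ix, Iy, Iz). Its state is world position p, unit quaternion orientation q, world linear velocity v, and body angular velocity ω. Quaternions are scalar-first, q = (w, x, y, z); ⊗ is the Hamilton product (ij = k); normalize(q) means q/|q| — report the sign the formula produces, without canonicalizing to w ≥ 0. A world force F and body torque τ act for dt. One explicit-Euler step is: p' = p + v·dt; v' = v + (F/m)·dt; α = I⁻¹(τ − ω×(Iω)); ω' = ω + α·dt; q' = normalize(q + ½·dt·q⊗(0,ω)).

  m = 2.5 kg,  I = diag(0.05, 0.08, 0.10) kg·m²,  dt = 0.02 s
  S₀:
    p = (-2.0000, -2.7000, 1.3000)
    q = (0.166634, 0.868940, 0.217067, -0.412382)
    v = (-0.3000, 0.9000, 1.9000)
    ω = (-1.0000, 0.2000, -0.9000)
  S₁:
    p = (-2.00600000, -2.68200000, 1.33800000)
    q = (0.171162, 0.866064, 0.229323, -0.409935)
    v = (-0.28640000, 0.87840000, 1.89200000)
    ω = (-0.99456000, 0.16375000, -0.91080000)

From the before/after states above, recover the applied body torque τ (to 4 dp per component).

Δω = ω₁−ω₀ = (0.00544000, -0.03625000, -0.01080000)
gyro term ω₀×Iω₀ = (-0.0036, -0.0450, -0.0060)
applied torque τ = (0.0100, -0.1900, -0.0600)

τ = (0.0100, -0.1900, -0.0600)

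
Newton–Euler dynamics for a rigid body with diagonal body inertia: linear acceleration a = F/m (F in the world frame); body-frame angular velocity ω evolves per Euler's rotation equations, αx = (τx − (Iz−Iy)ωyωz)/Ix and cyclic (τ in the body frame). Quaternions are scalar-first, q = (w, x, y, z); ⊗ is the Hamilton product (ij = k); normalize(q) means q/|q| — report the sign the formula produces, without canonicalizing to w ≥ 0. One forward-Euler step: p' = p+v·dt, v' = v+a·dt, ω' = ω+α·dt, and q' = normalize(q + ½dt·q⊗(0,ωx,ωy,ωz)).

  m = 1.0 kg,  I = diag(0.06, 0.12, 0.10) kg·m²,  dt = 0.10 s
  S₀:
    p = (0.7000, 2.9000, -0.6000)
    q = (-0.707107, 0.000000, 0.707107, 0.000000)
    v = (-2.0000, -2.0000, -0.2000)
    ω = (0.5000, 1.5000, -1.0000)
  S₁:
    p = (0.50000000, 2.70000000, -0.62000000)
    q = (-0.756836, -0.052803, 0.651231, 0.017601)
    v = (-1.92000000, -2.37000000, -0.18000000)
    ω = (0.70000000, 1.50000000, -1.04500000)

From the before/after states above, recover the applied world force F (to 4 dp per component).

F = (0.8000, -3.7000, 0.2000)

v₁ − v₀ = (0.08000000, -0.37000000, 0.02000000)
F = m·Δv/dt = (0.8000, -3.7000, 0.2000)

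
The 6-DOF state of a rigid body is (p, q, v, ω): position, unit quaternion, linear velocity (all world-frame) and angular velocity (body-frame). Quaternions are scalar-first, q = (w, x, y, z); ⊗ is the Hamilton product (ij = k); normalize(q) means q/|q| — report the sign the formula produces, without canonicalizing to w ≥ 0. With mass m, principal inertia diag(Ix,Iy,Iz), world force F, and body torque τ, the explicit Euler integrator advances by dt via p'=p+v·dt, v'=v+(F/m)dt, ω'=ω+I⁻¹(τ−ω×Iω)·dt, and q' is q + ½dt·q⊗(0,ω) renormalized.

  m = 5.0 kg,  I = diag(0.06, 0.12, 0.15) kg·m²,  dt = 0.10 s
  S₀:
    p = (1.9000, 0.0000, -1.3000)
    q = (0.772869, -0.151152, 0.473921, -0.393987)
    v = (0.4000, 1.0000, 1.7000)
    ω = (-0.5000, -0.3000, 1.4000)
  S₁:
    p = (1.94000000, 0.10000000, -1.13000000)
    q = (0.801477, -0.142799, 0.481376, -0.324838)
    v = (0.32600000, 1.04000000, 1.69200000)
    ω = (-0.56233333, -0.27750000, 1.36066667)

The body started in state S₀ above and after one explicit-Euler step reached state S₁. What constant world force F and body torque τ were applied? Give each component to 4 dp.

ω₁ − ω₀ = (-0.06233333, 0.02250000, -0.03933333)
precession coupling = (-0.0126, 0.0630, 0.0090)
I·α + gyro = (-0.0500, 0.0900, -0.0500)
v₁ − v₀ = (-0.07400000, 0.04000000, -0.00800000)
F = m·Δv/dt = (-3.7000, 2.0000, -0.4000)

F = (-3.7000, 2.0000, -0.4000)
τ = (-0.0500, 0.0900, -0.0500)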